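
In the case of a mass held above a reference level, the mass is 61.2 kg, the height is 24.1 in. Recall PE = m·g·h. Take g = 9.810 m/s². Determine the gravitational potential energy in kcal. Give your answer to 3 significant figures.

PE is given directly by: PE = mgh.
m = 61.2 kg; h = 24.1 in = 0.6121 m; g = 9.810 m/s².
PE = 367.5 J  (the unit combination reduces to kg·m²/s² = J)
367.5 J × (1 kcal / 4184 J) = 0.08784 kcal

0.0878 kcal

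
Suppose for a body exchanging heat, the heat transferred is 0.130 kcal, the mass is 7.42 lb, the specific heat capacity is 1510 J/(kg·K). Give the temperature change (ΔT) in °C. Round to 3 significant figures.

Solving Q = m·c·ΔT for ΔT: ΔT = Q/(m·c).
Q = 0.130 kcal = 543.9 J; m = 7.42 lb = 3.366 kg; c = 1510 J/(kg·K).
ΔT = 0.1070 K
Since 1 °C = 1 K, 0.1070 °C.

0.107 °C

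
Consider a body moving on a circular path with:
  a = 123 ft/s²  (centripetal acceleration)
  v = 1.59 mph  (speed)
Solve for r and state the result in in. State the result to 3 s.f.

0.531 in

Solving a = v²/r for r: r = v²/a.
a = 123 ft/s² = 37.49 m/s²; v = 1.59 mph = 0.7108 m/s.
r = 0.01348 m
0.01348 m × (1 in / 0.02540 m) = 0.5306 in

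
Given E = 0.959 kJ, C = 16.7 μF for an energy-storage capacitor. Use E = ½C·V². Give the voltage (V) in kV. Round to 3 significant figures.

Solving E = ½C·V² for V: V = √(2E/C).
E = 0.959 kJ = 959.0 J; C = 16.7 μF = 1.670×10^-5 F.
V = 10717 V  (the unit combination reduces to kg·m²/(A·s³) = V)
10717 V × (1 kV / 1000 V) = 10.72 kV

10.7 kV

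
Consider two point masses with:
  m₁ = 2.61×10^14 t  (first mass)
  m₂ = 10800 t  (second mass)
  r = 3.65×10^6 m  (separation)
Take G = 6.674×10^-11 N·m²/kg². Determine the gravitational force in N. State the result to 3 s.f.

14.1 N

From Newton's law of gravitation: F = Gm₁m₂/r².
m₁ = 2.61×10^14 t = 2.610×10^17 kg; m₂ = 10800 t = 1.080×10^7 kg; r = 3.65×10^6 m; G = 6.674×10^-11 N·m²/kg².
F = 14.12 N  (the unit combination reduces to kg·m/s² = N)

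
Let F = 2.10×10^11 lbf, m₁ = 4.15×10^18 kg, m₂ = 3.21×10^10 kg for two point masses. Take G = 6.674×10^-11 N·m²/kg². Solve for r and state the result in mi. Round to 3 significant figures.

1.92 mi

Rearranging: r = √(G·m₁m₂/F).
F = 2.10×10^11 lbf = 9.341×10^11 N; m₁ = 4.15×10^18 kg; m₂ = 3.21×10^10 kg; G = 6.674×10^-11 N·m²/kg².
r = 3085 m
3085 m × (1 mi / 1609 m) = 1.917 mi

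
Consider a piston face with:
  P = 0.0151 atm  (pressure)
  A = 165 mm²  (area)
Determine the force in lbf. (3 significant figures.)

0.0568 lbf

Rearranging: F = P·A.
P = 0.0151 atm = 1530 Pa; A = 165 mm² = 1.650×10^-4 m².
F = 0.2525 N
0.2525 N × (1 lbf / 4.448 N) = 0.05675 lbf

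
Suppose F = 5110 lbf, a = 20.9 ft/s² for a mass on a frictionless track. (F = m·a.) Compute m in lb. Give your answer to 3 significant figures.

From Newton's second law: m = F/a.
F = 5110 lbf = 22730 N; a = 20.9 ft/s² = 6.370 m/s².
m = 3568 kg
3568 kg × (1 lb / 0.4536 kg) = 7866 lb

7870 lb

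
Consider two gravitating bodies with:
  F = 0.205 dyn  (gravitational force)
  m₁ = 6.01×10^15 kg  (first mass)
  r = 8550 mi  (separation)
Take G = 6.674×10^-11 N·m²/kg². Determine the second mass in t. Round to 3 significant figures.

From Newton's law of gravitation: m₂ = F·r²/(G·m₁).
F = 0.205 dyn = 2.050×10^-6 N; m₁ = 6.01×10^15 kg; r = 8550 mi = 1.376×10^7 m; G = 6.674×10^-11 N·m²/kg².
m₂ = 967.7 kg
967.7 kg × (1 t / 1000 kg) = 0.9677 t

0.968 t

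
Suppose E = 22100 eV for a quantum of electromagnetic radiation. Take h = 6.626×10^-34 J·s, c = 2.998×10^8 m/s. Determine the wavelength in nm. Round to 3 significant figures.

Rearranging: λ = hc/E.
E = 22100 eV = 3.541×10^-15 J; h = 6.626×10^-34 J·s; c = 2.998×10^8 m/s.
λ = 5.610×10^-11 m
5.610×10^-11 m × (1 nm / 1.000×10^-9 m) = 0.05610 nm

0.0561 nm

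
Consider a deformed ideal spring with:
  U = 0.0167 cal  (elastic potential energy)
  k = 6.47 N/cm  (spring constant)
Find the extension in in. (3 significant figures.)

0.579 in

Rearranging: x = √(2U/k).
U = 0.0167 cal = 0.06987 J; k = 6.47 N/cm = 647.0 N/m.
x = 0.01470 m
0.01470 m × (1 in / 0.02540 m) = 0.5786 in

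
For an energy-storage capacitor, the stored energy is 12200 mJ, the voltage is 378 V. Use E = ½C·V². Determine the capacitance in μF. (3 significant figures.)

Solving E = ½C·V² for C: C = 2E/V².
E = 12200 mJ = 12.20 J; V = 378 V.
C = 1.708×10^-4 F
1.708×10^-4 F × (1 μF / 1.000×10^-6 F) = 170.8 μF

171 μF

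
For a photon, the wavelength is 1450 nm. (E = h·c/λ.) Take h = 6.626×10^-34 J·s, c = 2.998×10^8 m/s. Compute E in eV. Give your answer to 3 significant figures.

0.855 eV

E is given directly by: E = hc/λ.
λ = 1450 nm = 1.450×10^-6 m; h = 6.626×10^-34 J·s; c = 2.998×10^8 m/s.
E = 1.370×10^-19 J
1.370×10^-19 J × (1 eV / 1.602×10^-19 J) = 0.8551 eV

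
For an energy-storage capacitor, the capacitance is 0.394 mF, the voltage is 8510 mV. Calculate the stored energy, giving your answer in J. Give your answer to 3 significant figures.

0.0143 J

E is given directly by: E = ½CV².
C = 0.394 mF = 3.940×10^-4 F; V = 8510 mV = 8.510 V.
E = 0.01427 J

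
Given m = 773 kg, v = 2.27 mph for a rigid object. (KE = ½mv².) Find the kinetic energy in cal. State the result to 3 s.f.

KE is given directly by: KE = ½mv².
m = 773 kg; v = 2.27 mph = 1.015 m/s.
KE = 398.0 J  (the unit combination reduces to kg·m²/s² = J)
398.0 J × (1 cal / 4.184 J) = 95.13 cal

95.1 cal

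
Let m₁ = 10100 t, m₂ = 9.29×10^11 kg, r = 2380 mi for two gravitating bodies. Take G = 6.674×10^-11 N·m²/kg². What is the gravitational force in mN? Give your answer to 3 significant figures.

0.0427 mN

From Newton's law of gravitation: F = Gm₁m₂/r².
m₁ = 10100 t = 1.010×10^7 kg; m₂ = 9.29×10^11 kg; r = 2380 mi = 3.830×10^6 m; G = 6.674×10^-11 N·m²/kg².
F = 4.268×10^-5 N  (the unit combination reduces to kg·m/s² = N)
4.268×10^-5 N × (1 mN / 0.001000 N) = 0.04268 mN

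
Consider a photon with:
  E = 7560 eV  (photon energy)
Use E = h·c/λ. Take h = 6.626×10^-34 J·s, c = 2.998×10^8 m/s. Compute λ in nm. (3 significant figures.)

0.164 nm

Rearranging: λ = hc/E.
E = 7560 eV = 1.211×10^-15 J; h = 6.626×10^-34 J·s; c = 2.998×10^8 m/s.
λ = 1.640×10^-10 m
1.640×10^-10 m × (1 nm / 1.000×10^-9 m) = 0.1640 nm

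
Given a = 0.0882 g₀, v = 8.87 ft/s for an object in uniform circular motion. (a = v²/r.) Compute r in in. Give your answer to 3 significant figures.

333 in

Rearranging: r = v²/a.
a = 0.0882 g₀ = 0.8649 m/s²; v = 8.87 ft/s = 2.704 m/s.
r = 8.451 m
8.451 m × (1 in / 0.02540 m) = 332.7 in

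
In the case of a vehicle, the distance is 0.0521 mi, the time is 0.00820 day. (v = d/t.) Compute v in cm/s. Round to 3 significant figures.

11.8 cm/s

v is given directly by: v = d/t.
d = 0.0521 mi = 83.85 m; t = 0.00820 day = 708.5 s.
v = 0.1183 m/s
0.1183 m/s × (1 cm/s / 0.01000 m/s) = 11.83 cm/s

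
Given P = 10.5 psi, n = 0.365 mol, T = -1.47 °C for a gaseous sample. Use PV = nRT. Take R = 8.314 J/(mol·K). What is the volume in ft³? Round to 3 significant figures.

From the ideal-gas law: V = nRT/P.
P = 10.5 psi = 72395 Pa; n = 0.365 mol; T = -1.47 °C = 271.7 K; R = 8.314 J/(mol·K).
V = 0.01139 m³
0.01139 m³ × (1 ft³ / 0.02832 m³) = 0.4022 ft³

0.402 ft³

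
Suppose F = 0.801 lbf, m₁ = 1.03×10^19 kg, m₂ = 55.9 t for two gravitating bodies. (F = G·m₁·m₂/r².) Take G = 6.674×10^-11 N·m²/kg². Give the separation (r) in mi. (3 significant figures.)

2040 mi

From Newton's law of gravitation: r = √(G·m₁m₂/F).
F = 0.801 lbf = 3.563 N; m₁ = 1.03×10^19 kg; m₂ = 55.9 t = 55900 kg; G = 6.674×10^-11 N·m²/kg².
r = 3.284×10^6 m
3.284×10^6 m × (1 mi / 1609 m) = 2041 mi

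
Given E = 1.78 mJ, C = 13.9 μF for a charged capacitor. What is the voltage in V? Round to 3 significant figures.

Rearranging: V = √(2E/C).
E = 1.78 mJ = 0.001780 J; C = 13.9 μF = 1.390×10^-5 F.
V = 16.00 V

16.0 V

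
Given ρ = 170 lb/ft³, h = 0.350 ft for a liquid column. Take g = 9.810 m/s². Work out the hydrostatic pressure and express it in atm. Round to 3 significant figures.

P is given directly by: P = ρgh.
ρ = 170 lb/ft³ = 2723 kg/m³; h = 0.350 ft = 0.1067 m; g = 9.810 m/s².
P = 2850 Pa
2850 Pa × (1 atm / 1.013×10^5 Pa) = 0.02813 atm

0.0281 atm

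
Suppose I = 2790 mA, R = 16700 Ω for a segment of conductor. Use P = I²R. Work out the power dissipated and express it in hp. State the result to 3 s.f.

174 hp

Directly: P = I²R.
I = 2790 mA = 2.790 A; R = 16700 Ω.
P = 1.300×10^5 W
1.300×10^5 W × (1 hp / 745.7 W) = 174.3 hp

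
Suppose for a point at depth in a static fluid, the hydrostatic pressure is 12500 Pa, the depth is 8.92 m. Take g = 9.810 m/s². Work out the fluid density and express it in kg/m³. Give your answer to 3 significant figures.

Solving P = ρ·g·h for ρ: ρ = P/(g·h).
P = 12500 Pa; h = 8.92 m; g = 9.810 m/s².
ρ = 142.8 kg/m³

143 kg/m³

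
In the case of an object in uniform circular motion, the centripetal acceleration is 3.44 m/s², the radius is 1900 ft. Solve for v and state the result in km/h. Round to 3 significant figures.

161 km/h

Rearranging: v = √(a·r).
a = 3.44 m/s²; r = 1900 ft = 579.1 m.
v = 44.63 m/s
44.63 m/s × (1 km/h / 0.2778 m/s) = 160.7 km/h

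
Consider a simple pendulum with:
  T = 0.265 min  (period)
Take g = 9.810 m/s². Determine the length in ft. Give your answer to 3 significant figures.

Rearranging: L = g·(T/2π)².
T = 0.265 min = 15.90 s; g = 9.810 m/s².
L = 62.82 m
62.82 m × (1 ft / 0.3048 m) = 206.1 ft

206 ft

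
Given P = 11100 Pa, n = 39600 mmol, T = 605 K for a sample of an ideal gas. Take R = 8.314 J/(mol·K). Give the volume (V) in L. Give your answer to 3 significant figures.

From the ideal-gas law: V = nRT/P.
P = 11100 Pa; n = 39600 mmol = 39.60 mol; T = 605 K; R = 8.314 J/(mol·K).
V = 17.94 m³
17.94 m³ × (1 L / 0.001000 m³) = 17945 L

17900 L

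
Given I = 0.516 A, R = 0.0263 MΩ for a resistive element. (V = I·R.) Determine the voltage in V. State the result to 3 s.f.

13600 V

Directly: V = IR.
I = 0.516 A; R = 0.0263 MΩ = 26300 Ω.
V = 13571 V  (the unit combination reduces to kg·m²/(A·s³) = V)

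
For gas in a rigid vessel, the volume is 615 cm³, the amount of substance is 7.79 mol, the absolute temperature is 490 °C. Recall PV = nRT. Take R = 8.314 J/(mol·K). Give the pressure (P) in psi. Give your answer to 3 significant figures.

11700 psi

From the ideal-gas law: P = nRT/V.
V = 615 cm³ = 6.150×10^-4 m³; n = 7.79 mol; T = 490 °C = 763.1 K; R = 8.314 J/(mol·K).
P = 8.037×10^7 Pa
8.037×10^7 Pa × (1 psi / 6895 Pa) = 11656 psi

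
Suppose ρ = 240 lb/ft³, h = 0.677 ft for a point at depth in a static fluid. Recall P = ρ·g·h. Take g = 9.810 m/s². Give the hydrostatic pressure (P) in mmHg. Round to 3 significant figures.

Directly: P = ρgh.
ρ = 240 lb/ft³ = 3844 kg/m³; h = 0.677 ft = 0.2063 m; g = 9.810 m/s².
P = 7782 Pa  (the unit combination reduces to kg/(m·s²) = Pa)
7782 Pa × (1 mmHg / 133.3 Pa) = 58.37 mmHg

58.4 mmHg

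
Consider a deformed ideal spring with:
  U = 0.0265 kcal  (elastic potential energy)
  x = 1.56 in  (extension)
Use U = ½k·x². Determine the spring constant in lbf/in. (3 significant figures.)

806 lbf/in

Rearranging: k = 2U/x².
U = 0.0265 kcal = 110.9 J; x = 1.56 in = 0.03962 m.
k = 1.412×10^5 N/m
1.412×10^5 N/m × (1 lbf/in / 175.1 N/m) = 806.5 lbf/in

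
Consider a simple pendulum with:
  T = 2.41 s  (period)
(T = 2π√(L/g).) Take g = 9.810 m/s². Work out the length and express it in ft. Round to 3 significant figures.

Solving T = 2π√(L/g) for L: L = g·(T/2π)².
T = 2.41 s; g = 9.810 m/s².
L = 1.443 m
1.443 m × (1 ft / 0.3048 m) = 4.735 ft

4.74 ft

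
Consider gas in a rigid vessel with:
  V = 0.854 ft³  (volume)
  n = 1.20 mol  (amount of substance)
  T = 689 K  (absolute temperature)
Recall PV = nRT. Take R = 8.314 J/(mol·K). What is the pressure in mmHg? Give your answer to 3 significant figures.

P is given directly by: P = nRT/V.
V = 0.854 ft³ = 0.02418 m³; n = 1.20 mol; T = 689 K; R = 8.314 J/(mol·K).
P = 2.843×10^5 Pa
2.843×10^5 Pa × (1 mmHg / 133.3 Pa) = 2132 mmHg

2130 mmHg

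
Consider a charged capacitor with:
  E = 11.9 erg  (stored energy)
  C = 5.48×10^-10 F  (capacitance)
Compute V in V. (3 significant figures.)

Rearranging: V = √(2E/C).
E = 11.9 erg = 1.190×10^-6 J; C = 5.48×10^-10 F.
V = 65.90 V  (the unit combination reduces to kg·m²/(A·s³) = V)

65.9 V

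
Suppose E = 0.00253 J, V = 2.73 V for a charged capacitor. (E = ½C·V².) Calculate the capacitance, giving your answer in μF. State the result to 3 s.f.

679 μF

Rearranging E = ½C·V² for C: C = 2E/V².
E = 0.00253 J; V = 2.73 V.
C = 6.789×10^-4 F
6.789×10^-4 F × (1 μF / 1.000×10^-6 F) = 678.9 μF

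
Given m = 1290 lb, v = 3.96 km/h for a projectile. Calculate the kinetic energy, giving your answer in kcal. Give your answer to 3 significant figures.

KE is given directly by: KE = ½mv².
m = 1290 lb = 585.1 kg; v = 3.96 km/h = 1.100 m/s.
KE = 354.0 J  (the unit combination reduces to kg·m²/s² = J)
354.0 J × (1 kcal / 4184 J) = 0.08461 kcal

0.0846 kcal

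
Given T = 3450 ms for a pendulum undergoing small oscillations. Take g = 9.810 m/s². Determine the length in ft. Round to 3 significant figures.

Solving T = 2π√(L/g) for L: L = g·(T/2π)².
T = 3450 ms = 3.450 s; g = 9.810 m/s².
L = 2.958 m
2.958 m × (1 ft / 0.3048 m) = 9.704 ft

9.70 ft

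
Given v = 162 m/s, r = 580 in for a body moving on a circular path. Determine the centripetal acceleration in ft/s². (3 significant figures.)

5840 ft/s²

a is given directly by: a = v²/r.
v = 162 m/s; r = 580 in = 14.73 m.
a = 1781 m/s²
1781 m/s² × (1 ft/s² / 0.3048 m/s²) = 5845 ft/s²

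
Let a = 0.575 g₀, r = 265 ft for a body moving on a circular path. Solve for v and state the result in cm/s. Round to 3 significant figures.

2130 cm/s

Rearranging a = v²/r for v: v = √(a·r).
a = 0.575 g₀ = 5.639 m/s²; r = 265 ft = 80.77 m.
v = 21.34 m/s
21.34 m/s × (1 cm/s / 0.01000 m/s) = 2134 cm/s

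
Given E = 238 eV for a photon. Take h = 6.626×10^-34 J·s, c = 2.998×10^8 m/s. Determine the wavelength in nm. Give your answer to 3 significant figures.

Rearranging E = h·c/λ for λ: λ = hc/E.
E = 238 eV = 3.813×10^-17 J; h = 6.626×10^-34 J·s; c = 2.998×10^8 m/s.
λ = 5.209×10^-9 m
5.209×10^-9 m × (1 nm / 1.000×10^-9 m) = 5.209 nm

5.21 nm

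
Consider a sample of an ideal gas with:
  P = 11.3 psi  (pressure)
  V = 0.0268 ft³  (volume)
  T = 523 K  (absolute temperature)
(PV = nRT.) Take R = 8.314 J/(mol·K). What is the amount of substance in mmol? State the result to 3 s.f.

From the ideal-gas law: n = PV/(RT).
P = 11.3 psi = 77911 Pa; V = 0.0268 ft³ = 7.589×10^-4 m³; T = 523 K; R = 8.314 J/(mol·K).
n = 0.01360 mol
0.01360 mol × (1 mmol / 0.001000 mol) = 13.60 mmol

13.6 mmol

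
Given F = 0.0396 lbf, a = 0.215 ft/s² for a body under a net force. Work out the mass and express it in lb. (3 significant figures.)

5.93 lb

From Newton's second law: m = F/a.
F = 0.0396 lbf = 0.1761 N; a = 0.215 ft/s² = 0.06553 m/s².
m = 2.688 kg
2.688 kg × (1 lb / 0.4536 kg) = 5.926 lb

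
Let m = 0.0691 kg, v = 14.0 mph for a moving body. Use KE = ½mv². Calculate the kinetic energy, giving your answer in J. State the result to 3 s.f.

1.35 J

Directly: KE = ½mv².
m = 0.0691 kg; v = 14.0 mph = 6.259 m/s.
KE = 1.353 J  (the unit combination reduces to kg·m²/s² = J)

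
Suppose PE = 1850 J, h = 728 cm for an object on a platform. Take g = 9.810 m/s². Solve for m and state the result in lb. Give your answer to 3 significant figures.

Solving PE = m·g·h for m: m = PE/(g·h).
PE = 1850 J; h = 728 cm = 7.280 m; g = 9.810 m/s².
m = 25.90 kg
25.90 kg × (1 lb / 0.4536 kg) = 57.11 lb

57.1 lb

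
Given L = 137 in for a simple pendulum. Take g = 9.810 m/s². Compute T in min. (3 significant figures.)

0.0624 min

Directly: T = 2π√(L/g).
L = 137 in = 3.480 m; g = 9.810 m/s².
T = 3.742 s
3.742 s × (1 min / 60.00 s) = 0.06237 min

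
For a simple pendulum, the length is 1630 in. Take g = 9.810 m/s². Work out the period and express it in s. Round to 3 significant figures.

Directly: T = 2π√(L/g).
L = 1630 in = 41.40 m; g = 9.810 m/s².
T = 12.91 s

12.9 s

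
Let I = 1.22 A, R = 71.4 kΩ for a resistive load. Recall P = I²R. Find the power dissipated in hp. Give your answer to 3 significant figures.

Directly: P = I²R.
I = 1.22 A; R = 71.4 kΩ = 71400 Ω.
P = 1.063×10^5 W
1.063×10^5 W × (1 hp / 745.7 W) = 142.5 hp

143 hp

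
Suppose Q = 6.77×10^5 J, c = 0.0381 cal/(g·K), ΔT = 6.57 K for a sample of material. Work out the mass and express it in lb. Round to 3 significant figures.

1430 lb

Rearranging Q = m·c·ΔT for m: m = Q/(c·ΔT).
Q = 6.77×10^5 J; c = 0.0381 cal/(g·K) = 159.4 J/(kg·K); ΔT = 6.57 K.
m = 646.4 kg
646.4 kg × (1 lb / 0.4536 kg) = 1425 lb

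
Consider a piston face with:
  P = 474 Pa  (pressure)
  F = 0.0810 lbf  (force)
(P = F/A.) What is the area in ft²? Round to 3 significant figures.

0.00818 ft²

Solving P = F/A for A: A = F/P.
P = 474 Pa; F = 0.0810 lbf = 0.3603 N.
A = 7.601×10^-4 m²
7.601×10^-4 m² × (1 ft² / 0.09290 m²) = 0.008182 ft²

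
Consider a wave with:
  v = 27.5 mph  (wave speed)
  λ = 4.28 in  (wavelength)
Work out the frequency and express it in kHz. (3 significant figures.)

0.113 kHz

Rearranging v = f·λ for f: f = v/λ.
v = 27.5 mph = 12.29 m/s; λ = 4.28 in = 0.1087 m.
f = 113.1 Hz
113.1 Hz × (1 kHz / 1000 Hz) = 0.1131 kHz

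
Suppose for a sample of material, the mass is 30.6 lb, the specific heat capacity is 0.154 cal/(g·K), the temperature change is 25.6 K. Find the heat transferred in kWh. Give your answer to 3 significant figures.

0.0636 kWh

Directly: Q = mcΔT.
m = 30.6 lb = 13.88 kg; c = 0.154 cal/(g·K) = 644.3 J/(kg·K); ΔT = 25.6 K.
Q = 2.289×10^5 J
2.289×10^5 J × (1 kWh / 3.600×10^6 J) = 0.06360 kWh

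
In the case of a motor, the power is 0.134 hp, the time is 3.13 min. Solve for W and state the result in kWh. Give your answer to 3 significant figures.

0.00521 kWh

Rearranging P = W/t for W: W = P·t.
P = 0.134 hp = 99.92 W; t = 3.13 min = 187.8 s.
W = 18766 J
18766 J × (1 kWh / 3.600×10^6 J) = 0.005213 kWh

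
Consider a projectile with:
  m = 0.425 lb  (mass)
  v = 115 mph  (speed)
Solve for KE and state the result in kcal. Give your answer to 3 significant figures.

Directly: KE = ½mv².
m = 0.425 lb = 0.1928 kg; v = 115 mph = 51.41 m/s.
KE = 254.7 J
254.7 J × (1 kcal / 4184 J) = 0.06089 kcal

0.0609 kcal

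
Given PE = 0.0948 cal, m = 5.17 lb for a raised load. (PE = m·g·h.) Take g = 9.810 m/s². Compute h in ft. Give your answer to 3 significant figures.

Rearranging PE = m·g·h for h: h = PE/(m·g).
PE = 0.0948 cal = 0.3966 J; m = 5.17 lb = 2.345 kg; g = 9.810 m/s².
h = 0.01724 m
0.01724 m × (1 ft / 0.3048 m) = 0.05657 ft

0.0566 ft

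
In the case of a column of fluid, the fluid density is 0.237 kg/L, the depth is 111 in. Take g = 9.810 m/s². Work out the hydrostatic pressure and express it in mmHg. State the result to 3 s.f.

49.2 mmHg

P is given directly by: P = ρgh.
ρ = 0.237 kg/L = 237.0 kg/m³; h = 111 in = 2.819 m; g = 9.810 m/s².
P = 6555 Pa
6555 Pa × (1 mmHg / 133.3 Pa) = 49.17 mmHg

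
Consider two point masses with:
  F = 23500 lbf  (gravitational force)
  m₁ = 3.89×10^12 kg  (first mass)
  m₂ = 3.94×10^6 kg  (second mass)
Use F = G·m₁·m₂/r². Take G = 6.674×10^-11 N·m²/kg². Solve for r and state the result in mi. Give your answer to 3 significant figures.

From Newton's law of gravitation: r = √(G·m₁m₂/F).
F = 23500 lbf = 1.045×10^5 N; m₁ = 3.89×10^12 kg; m₂ = 3.94×10^6 kg; G = 6.674×10^-11 N·m²/kg².
r = 98.92 m
98.92 m × (1 mi / 1609 m) = 0.06147 mi

0.0615 mi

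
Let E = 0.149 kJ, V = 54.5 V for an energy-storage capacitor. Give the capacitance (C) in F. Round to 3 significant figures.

0.100 F

Solving E = ½C·V² for C: C = 2E/V².
E = 0.149 kJ = 149.0 J; V = 54.5 V.
C = 0.1003 F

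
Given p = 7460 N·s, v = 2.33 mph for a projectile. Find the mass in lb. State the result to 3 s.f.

15800 lb

Solving p = m·v for m: m = p/v.
p = 7460 N·s = 7460 kg·m/s; v = 2.33 mph = 1.042 m/s.
m = 7162 kg
7162 kg × (1 lb / 0.4536 kg) = 15790 lb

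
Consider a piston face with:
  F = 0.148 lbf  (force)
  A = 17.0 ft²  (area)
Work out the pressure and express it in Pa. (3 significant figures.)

0.417 Pa

P is given directly by: P = F/A.
F = 0.148 lbf = 0.6583 N; A = 17.0 ft² = 1.579 m².
P = 0.4168 Pa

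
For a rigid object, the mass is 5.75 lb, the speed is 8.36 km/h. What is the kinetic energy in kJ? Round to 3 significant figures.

Directly: KE = ½mv².
m = 5.75 lb = 2.608 kg; v = 8.36 km/h = 2.322 m/s.
KE = 7.033 J
7.033 J × (1 kJ / 1000 J) = 0.007033 kJ

0.00703 kJ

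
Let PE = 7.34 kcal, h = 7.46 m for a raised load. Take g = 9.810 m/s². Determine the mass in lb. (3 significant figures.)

Rearranging PE = m·g·h for m: m = PE/(g·h).
PE = 7.34 kcal = 30711 J; h = 7.46 m; g = 9.810 m/s².
m = 419.6 kg
419.6 kg × (1 lb / 0.4536 kg) = 925.2 lb

925 lb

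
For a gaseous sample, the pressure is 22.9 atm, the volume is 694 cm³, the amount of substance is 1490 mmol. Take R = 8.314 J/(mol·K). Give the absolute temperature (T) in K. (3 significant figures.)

130 K

From the ideal-gas law: T = PV/(nR).
P = 22.9 atm = 2.320×10^6 Pa; V = 694 cm³ = 6.940×10^-4 m³; n = 1490 mmol = 1.490 mol; R = 8.314 J/(mol·K).
T = 130.0 K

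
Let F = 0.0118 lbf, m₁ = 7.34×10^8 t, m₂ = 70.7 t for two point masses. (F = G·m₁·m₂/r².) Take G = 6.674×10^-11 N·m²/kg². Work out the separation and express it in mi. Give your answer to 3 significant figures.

5.05 mi

Rearranging F = G·m₁·m₂/r² for r: r = √(G·m₁m₂/F).
F = 0.0118 lbf = 0.05249 N; m₁ = 7.34×10^8 t = 7.340×10^11 kg; m₂ = 70.7 t = 70700 kg; G = 6.674×10^-11 N·m²/kg².
r = 8123 m
8123 m × (1 mi / 1609 m) = 5.047 mi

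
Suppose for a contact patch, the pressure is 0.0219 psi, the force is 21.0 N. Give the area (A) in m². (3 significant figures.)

Solving P = F/A for A: A = F/P.
P = 0.0219 psi = 151.0 Pa; F = 21.0 N.
A = 0.1391 m²

0.139 m²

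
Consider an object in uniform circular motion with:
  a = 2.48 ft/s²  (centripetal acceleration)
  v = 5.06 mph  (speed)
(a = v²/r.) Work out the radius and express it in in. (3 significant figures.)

Solving a = v²/r for r: r = v²/a.
a = 2.48 ft/s² = 0.7559 m/s²; v = 5.06 mph = 2.262 m/s.
r = 6.769 m
6.769 m × (1 in / 0.02540 m) = 266.5 in

266 in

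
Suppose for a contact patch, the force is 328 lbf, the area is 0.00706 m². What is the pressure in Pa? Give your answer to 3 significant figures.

Directly: P = F/A.
F = 328 lbf = 1459 N; A = 0.00706 m².
P = 2.067×10^5 Pa

2.07×10^5 Pa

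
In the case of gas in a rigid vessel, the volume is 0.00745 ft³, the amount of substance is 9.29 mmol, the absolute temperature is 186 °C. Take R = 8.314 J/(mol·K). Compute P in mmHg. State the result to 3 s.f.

From the ideal-gas law: P = nRT/V.
V = 0.00745 ft³ = 2.110×10^-4 m³; n = 9.29 mmol = 0.009290 mol; T = 186 °C = 459.1 K; R = 8.314 J/(mol·K).
P = 1.681×10^5 Pa
1.681×10^5 Pa × (1 mmHg / 133.3 Pa) = 1261 mmHg

1260 mmHg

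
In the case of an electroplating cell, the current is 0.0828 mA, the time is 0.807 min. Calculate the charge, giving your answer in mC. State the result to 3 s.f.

Directly: q = It.
I = 0.0828 mA = 8.280×10^-5 A; t = 0.807 min = 48.42 s.
q = 0.004009 C
0.004009 C × (1 mC / 0.001000 C) = 4.009 mC

4.01 mC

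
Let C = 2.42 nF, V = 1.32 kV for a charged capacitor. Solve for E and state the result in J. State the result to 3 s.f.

Directly: E = ½CV².
C = 2.42 nF = 2.420×10^-9 F; V = 1.32 kV = 1320 V.
E = 0.002108 J

0.00211 J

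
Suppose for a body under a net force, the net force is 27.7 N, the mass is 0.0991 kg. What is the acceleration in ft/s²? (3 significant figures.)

Rearranging: a = F/m.
F = 27.7 N; m = 0.0991 kg.
a = 279.5 m/s²
279.5 m/s² × (1 ft/s² / 0.3048 m/s²) = 917.0 ft/s²

917 ft/s²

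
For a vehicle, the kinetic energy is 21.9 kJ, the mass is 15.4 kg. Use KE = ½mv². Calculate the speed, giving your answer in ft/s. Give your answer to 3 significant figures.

Rearranging KE = ½mv² for v: v = √(2·KE/m).
KE = 21.9 kJ = 21900 J; m = 15.4 kg.
v = 53.33 m/s
53.33 m/s × (1 ft/s / 0.3048 m/s) = 175.0 ft/s

175 ft/s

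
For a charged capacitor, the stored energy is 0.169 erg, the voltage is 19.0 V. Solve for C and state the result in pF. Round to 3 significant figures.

93.6 pF

Rearranging E = ½C·V² for C: C = 2E/V².
E = 0.169 erg = 1.690×10^-8 J; V = 19.0 V.
C = 9.363×10^-11 F
9.363×10^-11 F × (1 pF / 1.000×10^-12 F) = 93.63 pF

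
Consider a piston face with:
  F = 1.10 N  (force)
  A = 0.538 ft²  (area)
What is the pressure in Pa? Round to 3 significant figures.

22.0 Pa

P is given directly by: P = F/A.
F = 1.10 N; A = 0.538 ft² = 0.04998 m².
P = 22.01 Pa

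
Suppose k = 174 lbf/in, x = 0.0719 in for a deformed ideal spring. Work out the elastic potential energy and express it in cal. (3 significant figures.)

Directly: U = ½kx².
k = 174 lbf/in = 30472 N/m; x = 0.0719 in = 0.001826 m.
U = 0.05082 J
0.05082 J × (1 cal / 4.184 J) = 0.01215 cal

0.0121 cal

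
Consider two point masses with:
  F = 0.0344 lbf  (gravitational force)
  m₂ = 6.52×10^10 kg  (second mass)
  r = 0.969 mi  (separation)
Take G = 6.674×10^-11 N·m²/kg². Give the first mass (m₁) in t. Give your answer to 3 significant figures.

85.5 t

From Newton's law of gravitation: m₁ = F·r²/(G·m₂).
F = 0.0344 lbf = 0.1530 N; m₂ = 6.52×10^10 kg; r = 0.969 mi = 1559 m; G = 6.674×10^-11 N·m²/kg².
m₁ = 85518 kg
85518 kg × (1 t / 1000 kg) = 85.52 t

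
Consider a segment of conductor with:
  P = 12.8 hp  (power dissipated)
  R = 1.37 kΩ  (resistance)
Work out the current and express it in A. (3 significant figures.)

Solving P = I²R for I: I = √(P/R).
P = 12.8 hp = 9545 W; R = 1.37 kΩ = 1370 Ω.
I = 2.640 A

2.64 A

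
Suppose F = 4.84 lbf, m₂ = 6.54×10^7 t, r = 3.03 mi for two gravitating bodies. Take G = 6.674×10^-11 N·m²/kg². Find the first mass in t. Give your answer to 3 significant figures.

From Newton's law of gravitation: m₁ = F·r²/(G·m₂).
F = 4.84 lbf = 21.53 N; m₂ = 6.54×10^7 t = 6.540×10^10 kg; r = 3.03 mi = 4876 m; G = 6.674×10^-11 N·m²/kg².
m₁ = 1.173×10^8 kg
1.173×10^8 kg × (1 t / 1000 kg) = 1.173×10^5 t

1.17×10^5 t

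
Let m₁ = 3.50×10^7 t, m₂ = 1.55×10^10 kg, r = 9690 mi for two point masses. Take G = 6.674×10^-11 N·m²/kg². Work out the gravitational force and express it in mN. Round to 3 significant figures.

From Newton's law of gravitation: F = Gm₁m₂/r².
m₁ = 3.50×10^7 t = 3.500×10^10 kg; m₂ = 1.55×10^10 kg; r = 9690 mi = 1.559×10^7 m; G = 6.674×10^-11 N·m²/kg².
F = 1.489×10^-4 N
1.489×10^-4 N × (1 mN / 0.001000 N) = 0.1489 mN

0.149 mN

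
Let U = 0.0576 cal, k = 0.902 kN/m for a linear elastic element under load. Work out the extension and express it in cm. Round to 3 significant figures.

Rearranging U = ½k·x² for x: x = √(2U/k).
U = 0.0576 cal = 0.2410 J; k = 0.902 kN/m = 902.0 N/m.
x = 0.02312 m
0.02312 m × (1 cm / 0.01000 m) = 2.312 cm

2.31 cm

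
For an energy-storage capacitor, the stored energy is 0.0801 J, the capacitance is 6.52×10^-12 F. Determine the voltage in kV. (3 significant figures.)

Rearranging E = ½C·V² for V: V = √(2E/C).
E = 0.0801 J; C = 6.52×10^-12 F.
V = 1.567×10^5 V
1.567×10^5 V × (1 kV / 1000 V) = 156.7 kV

157 kV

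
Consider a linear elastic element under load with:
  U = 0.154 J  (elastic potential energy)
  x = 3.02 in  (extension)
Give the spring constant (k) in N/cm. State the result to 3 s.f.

Rearranging U = ½k·x² for k: k = 2U/x².
U = 0.154 J; x = 3.02 in = 0.07671 m.
k = 52.34 N/m
52.34 N/m × (1 N/cm / 100.0 N/m) = 0.5234 N/cm

0.523 N/cm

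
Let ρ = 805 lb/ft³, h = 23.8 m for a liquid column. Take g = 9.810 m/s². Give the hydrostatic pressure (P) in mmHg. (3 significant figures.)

P is given directly by: P = ρgh.
ρ = 805 lb/ft³ = 12895 kg/m³; h = 23.8 m; g = 9.810 m/s².
P = 3.011×10^6 Pa  (the unit combination reduces to kg/(m·s²) = Pa)
3.011×10^6 Pa × (1 mmHg / 133.3 Pa) = 22582 mmHg

22600 mmHg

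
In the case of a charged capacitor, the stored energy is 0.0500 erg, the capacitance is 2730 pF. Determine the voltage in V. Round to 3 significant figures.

Rearranging E = ½C·V² for V: V = √(2E/C).
E = 0.0500 erg = 5.000×10^-9 J; C = 2730 pF = 2.730×10^-9 F.
V = 1.914 V  (the unit combination reduces to kg·m²/(A·s³) = V)

1.91 V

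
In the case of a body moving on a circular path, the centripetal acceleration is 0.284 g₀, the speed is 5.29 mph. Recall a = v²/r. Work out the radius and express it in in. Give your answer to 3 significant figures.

Rearranging: r = v²/a.
a = 0.284 g₀ = 2.785 m/s²; v = 5.29 mph = 2.365 m/s.
r = 2.008 m
2.008 m × (1 in / 0.02540 m) = 79.06 in

79.1 in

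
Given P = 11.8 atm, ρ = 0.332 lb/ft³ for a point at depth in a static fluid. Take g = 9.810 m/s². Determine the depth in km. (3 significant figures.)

22.9 km

Solving P = ρ·g·h for h: h = P/(ρ·g).
P = 11.8 atm = 1.196×10^6 Pa; ρ = 0.332 lb/ft³ = 5.318 kg/m³; g = 9.810 m/s².
h = 22918 m
22918 m × (1 km / 1000 m) = 22.92 km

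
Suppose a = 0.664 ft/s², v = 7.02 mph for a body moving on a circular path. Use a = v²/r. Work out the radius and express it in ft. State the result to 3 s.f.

Solving a = v²/r for r: r = v²/a.
a = 0.664 ft/s² = 0.2024 m/s²; v = 7.02 mph = 3.138 m/s.
r = 48.66 m
48.66 m × (1 ft / 0.3048 m) = 159.7 ft

160 ft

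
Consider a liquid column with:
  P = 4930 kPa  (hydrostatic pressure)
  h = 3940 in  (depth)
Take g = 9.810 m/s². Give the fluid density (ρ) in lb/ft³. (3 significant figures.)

Rearranging P = ρ·g·h for ρ: ρ = P/(g·h).
P = 4930 kPa = 4.930×10^6 Pa; h = 3940 in = 100.1 m; g = 9.810 m/s².
ρ = 5022 kg/m³
5022 kg/m³ × (1 lb/ft³ / 16.02 kg/m³) = 313.5 lb/ft³

313 lb/ft³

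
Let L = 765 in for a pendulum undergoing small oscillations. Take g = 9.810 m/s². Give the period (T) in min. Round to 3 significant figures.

0.147 min

Directly: T = 2π√(L/g).
L = 765 in = 19.43 m; g = 9.810 m/s².
T = 8.843 s
8.843 s × (1 min / 60.00 s) = 0.1474 min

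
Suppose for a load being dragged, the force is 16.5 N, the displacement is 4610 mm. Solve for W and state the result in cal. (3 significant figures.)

Directly: W = F·d.
F = 16.5 N; d = 4610 mm = 4.610 m.
W = 76.07 J
76.07 J × (1 cal / 4.184 J) = 18.18 cal

18.2 cal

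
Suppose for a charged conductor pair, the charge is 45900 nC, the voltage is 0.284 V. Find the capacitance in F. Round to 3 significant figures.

1.62×10^-4 F

C is given directly by: C = Q/V.
Q = 45900 nC = 4.590×10^-5 C; V = 0.284 V.
C = 1.616×10^-4 F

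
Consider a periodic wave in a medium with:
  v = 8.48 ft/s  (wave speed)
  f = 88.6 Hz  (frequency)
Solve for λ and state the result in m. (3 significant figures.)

Rearranging: λ = v/f.
v = 8.48 ft/s = 2.585 m/s; f = 88.6 Hz.
λ = 0.02917 m

0.0292 m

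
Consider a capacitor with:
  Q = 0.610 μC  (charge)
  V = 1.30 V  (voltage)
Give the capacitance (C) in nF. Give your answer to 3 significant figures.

Directly: C = Q/V.
Q = 0.610 μC = 6.100×10^-7 C; V = 1.30 V.
C = 4.692×10^-7 F
4.692×10^-7 F × (1 nF / 1.000×10^-9 F) = 469.2 nF

469 nF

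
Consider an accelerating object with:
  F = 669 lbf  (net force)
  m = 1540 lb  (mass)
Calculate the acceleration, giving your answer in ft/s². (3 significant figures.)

Solving F = m·a for a: a = F/m.
F = 669 lbf = 2976 N; m = 1540 lb = 698.5 kg.
a = 4.260 m/s²
4.260 m/s² × (1 ft/s² / 0.3048 m/s²) = 13.98 ft/s²

14.0 ft/s²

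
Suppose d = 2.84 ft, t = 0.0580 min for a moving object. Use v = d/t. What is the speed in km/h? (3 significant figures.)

v is given directly by: v = d/t.
d = 2.84 ft = 0.8656 m; t = 0.0580 min = 3.480 s.
v = 0.2487 m/s
0.2487 m/s × (1 km/h / 0.2778 m/s) = 0.8955 km/h

0.895 km/h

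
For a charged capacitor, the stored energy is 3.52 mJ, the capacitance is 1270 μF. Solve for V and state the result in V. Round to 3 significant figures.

2.35 V

Rearranging E = ½C·V² for V: V = √(2E/C).
E = 3.52 mJ = 0.003520 J; C = 1270 μF = 0.001270 F.
V = 2.354 V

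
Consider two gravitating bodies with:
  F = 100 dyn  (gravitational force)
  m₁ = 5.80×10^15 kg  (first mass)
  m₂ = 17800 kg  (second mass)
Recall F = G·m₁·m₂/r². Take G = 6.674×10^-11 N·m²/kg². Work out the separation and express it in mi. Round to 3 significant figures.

1630 mi

Solving F = G·m₁·m₂/r² for r: r = √(G·m₁m₂/F).
F = 100 dyn = 0.001000 N; m₁ = 5.80×10^15 kg; m₂ = 17800 kg; G = 6.674×10^-11 N·m²/kg².
r = 2.625×10^6 m
2.625×10^6 m × (1 mi / 1609 m) = 1631 mi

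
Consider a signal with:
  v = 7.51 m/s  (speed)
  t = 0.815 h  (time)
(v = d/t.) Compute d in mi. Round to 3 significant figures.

Rearranging: d = v·t.
v = 7.51 m/s; t = 0.815 h = 2934 s.
d = 22034 m
22034 m × (1 mi / 1609 m) = 13.69 mi

13.7 mi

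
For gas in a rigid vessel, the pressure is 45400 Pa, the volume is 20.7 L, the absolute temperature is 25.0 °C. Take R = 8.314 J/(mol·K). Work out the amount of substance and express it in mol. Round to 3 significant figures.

From the ideal-gas law: n = PV/(RT).
P = 45400 Pa; V = 20.7 L = 0.02070 m³; T = 25.0 °C = 298.1 K; R = 8.314 J/(mol·K).
n = 0.3791 mol

0.379 mol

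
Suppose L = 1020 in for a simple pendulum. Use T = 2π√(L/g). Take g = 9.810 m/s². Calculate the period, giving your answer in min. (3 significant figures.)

Directly: T = 2π√(L/g).
L = 1020 in = 25.91 m; g = 9.810 m/s².
T = 10.21 s
10.21 s × (1 min / 60.00 s) = 0.1702 min

0.170 min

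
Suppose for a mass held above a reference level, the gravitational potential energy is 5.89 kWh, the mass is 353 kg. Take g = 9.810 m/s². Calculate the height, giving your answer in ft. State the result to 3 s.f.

Solving PE = m·g·h for h: h = PE/(m·g).
PE = 5.89 kWh = 2.120×10^7 J; m = 353 kg; g = 9.810 m/s².
h = 6123 m
6123 m × (1 ft / 0.3048 m) = 20089 ft

20100 ft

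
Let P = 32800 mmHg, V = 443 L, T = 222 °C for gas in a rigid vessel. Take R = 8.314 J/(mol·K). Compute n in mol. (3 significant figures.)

Rearranging PV = nRT for n: n = PV/(RT).
P = 32800 mmHg = 4.373×10^6 Pa; V = 443 L = 0.4430 m³; T = 222 °C = 495.1 K; R = 8.314 J/(mol·K).
n = 470.6 mol

471 mol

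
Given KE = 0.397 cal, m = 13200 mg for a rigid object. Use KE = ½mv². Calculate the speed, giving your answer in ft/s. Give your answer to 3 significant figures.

Rearranging KE = ½mv² for v: v = √(2·KE/m).
KE = 0.397 cal = 1.661 J; m = 13200 mg = 0.01320 kg.
v = 15.86 m/s
15.86 m/s × (1 ft/s / 0.3048 m/s) = 52.05 ft/s

52.0 ft/s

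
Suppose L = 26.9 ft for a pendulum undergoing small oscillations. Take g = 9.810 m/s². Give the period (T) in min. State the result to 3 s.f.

0.0957 min

Directly: T = 2π√(L/g).
L = 26.9 ft = 8.199 m; g = 9.810 m/s².
T = 5.744 s
5.744 s × (1 min / 60.00 s) = 0.09574 min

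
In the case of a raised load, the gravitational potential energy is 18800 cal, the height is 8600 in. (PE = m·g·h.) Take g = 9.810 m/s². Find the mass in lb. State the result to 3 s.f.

Solving PE = m·g·h for m: m = PE/(g·h).
PE = 18800 cal = 78659 J; h = 8600 in = 218.4 m; g = 9.810 m/s².
m = 36.71 kg
36.71 kg × (1 lb / 0.4536 kg) = 80.92 lb

80.9 lb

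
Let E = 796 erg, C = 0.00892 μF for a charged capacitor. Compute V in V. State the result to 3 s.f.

134 V

Solving E = ½C·V² for V: V = √(2E/C).
E = 796 erg = 7.960×10^-5 J; C = 0.00892 μF = 8.920×10^-9 F.
V = 133.6 V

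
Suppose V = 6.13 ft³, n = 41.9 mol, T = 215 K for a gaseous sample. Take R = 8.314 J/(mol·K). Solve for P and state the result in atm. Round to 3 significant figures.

Directly: P = nRT/V.
V = 6.13 ft³ = 0.1736 m³; n = 41.9 mol; T = 215 K; R = 8.314 J/(mol·K).
P = 4.315×10^5 Pa  (the unit combination reduces to kg/(m·s²) = Pa)
4.315×10^5 Pa × (1 atm / 1.013×10^5 Pa) = 4.258 atm

4.26 atm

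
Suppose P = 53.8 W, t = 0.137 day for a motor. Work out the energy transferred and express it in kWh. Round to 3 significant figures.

0.177 kWh

Rearranging P = W/t for W: W = P·t.
P = 53.8 W; t = 0.137 day = 11837 s.
W = 6.368×10^5 J
6.368×10^5 J × (1 kWh / 3.600×10^6 J) = 0.1769 kWh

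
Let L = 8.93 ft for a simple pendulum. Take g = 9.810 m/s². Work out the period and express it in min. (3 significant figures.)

0.0552 min

Directly: T = 2π√(L/g).
L = 8.93 ft = 2.722 m; g = 9.810 m/s².
T = 3.310 s
3.310 s × (1 min / 60.00 s) = 0.05516 min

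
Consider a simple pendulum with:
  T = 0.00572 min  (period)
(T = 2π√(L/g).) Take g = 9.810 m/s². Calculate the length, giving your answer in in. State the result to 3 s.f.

Rearranging T = 2π√(L/g) for L: L = g·(T/2π)².
T = 0.00572 min = 0.3432 s; g = 9.810 m/s².
L = 0.02927 m
0.02927 m × (1 in / 0.02540 m) = 1.152 in

1.15 in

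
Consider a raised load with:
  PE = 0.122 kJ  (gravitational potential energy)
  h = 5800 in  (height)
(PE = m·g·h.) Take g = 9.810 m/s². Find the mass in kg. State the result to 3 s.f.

0.0844 kg

Rearranging PE = m·g·h for m: m = PE/(g·h).
PE = 0.122 kJ = 122.0 J; h = 5800 in = 147.3 m; g = 9.810 m/s².
m = 0.08442 kg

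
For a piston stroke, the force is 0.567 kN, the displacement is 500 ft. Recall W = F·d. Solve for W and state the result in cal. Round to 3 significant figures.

20700 cal

W is given directly by: W = F·d.
F = 0.567 kN = 567.0 N; d = 500 ft = 152.4 m.
W = 86411 J
86411 J × (1 cal / 4.184 J) = 20653 cal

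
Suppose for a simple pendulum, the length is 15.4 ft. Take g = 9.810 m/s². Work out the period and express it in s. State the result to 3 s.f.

T is given directly by: T = 2π√(L/g).
L = 15.4 ft = 4.694 m; g = 9.810 m/s².
T = 4.346 s

4.35 s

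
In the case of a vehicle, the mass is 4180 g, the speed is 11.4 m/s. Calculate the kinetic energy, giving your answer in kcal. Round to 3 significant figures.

0.0649 kcal

Directly: KE = ½mv².
m = 4180 g = 4.180 kg; v = 11.4 m/s.
KE = 271.6 J  (the unit combination reduces to kg·m²/s² = J)
271.6 J × (1 kcal / 4184 J) = 0.06492 kcal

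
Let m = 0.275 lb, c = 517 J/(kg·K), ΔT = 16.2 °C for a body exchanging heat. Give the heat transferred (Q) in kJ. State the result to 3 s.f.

1.04 kJ

Directly: Q = mcΔT.
m = 0.275 lb = 0.1247 kg; c = 517 J/(kg·K); ΔT = 16.2 °C = 16.20 K.
Q = 1045 J  (the unit combination reduces to kg·m²/s² = J)
1045 J × (1 kJ / 1000 J) = 1.045 kJ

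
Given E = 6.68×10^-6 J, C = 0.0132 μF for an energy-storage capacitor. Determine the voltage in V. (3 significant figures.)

31.8 V

Rearranging E = ½C·V² for V: V = √(2E/C).
E = 6.68×10^-6 J; C = 0.0132 μF = 1.320×10^-8 F.
V = 31.81 V  (the unit combination reduces to kg·m²/(A·s³) = V)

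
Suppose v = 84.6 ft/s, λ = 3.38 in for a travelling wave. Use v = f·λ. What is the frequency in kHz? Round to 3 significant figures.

Rearranging v = f·λ for f: f = v/λ.
v = 84.6 ft/s = 25.79 m/s; λ = 3.38 in = 0.08585 m.
f = 300.4 Hz
300.4 Hz × (1 kHz / 1000 Hz) = 0.3004 kHz

0.300 kHz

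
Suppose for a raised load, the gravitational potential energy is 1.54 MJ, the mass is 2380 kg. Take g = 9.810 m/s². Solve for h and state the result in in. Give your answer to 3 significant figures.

2600 in

Rearranging PE = m·g·h for h: h = PE/(m·g).
PE = 1.54 MJ = 1.540×10^6 J; m = 2380 kg; g = 9.810 m/s².
h = 65.96 m
65.96 m × (1 in / 0.02540 m) = 2597 in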